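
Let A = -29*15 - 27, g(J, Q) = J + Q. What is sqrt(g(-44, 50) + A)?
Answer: 2*I*sqrt(114) ≈ 21.354*I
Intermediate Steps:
A = -462 (A = -435 - 27 = -462)
sqrt(g(-44, 50) + A) = sqrt((-44 + 50) - 462) = sqrt(6 - 462) = sqrt(-456) = 2*I*sqrt(114)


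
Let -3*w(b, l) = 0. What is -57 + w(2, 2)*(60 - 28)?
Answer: -57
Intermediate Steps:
w(b, l) = 0 (w(b, l) = -⅓*0 = 0)
-57 + w(2, 2)*(60 - 28) = -57 + 0*(60 - 28) = -57 + 0*32 = -57 + 0 = -57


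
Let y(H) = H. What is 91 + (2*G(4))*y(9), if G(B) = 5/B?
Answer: 227/2 ≈ 113.50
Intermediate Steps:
91 + (2*G(4))*y(9) = 91 + (2*(5/4))*9 = 91 + (5/2)*9 = 91 + 45/2 = 227/2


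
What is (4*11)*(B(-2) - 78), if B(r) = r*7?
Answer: -4048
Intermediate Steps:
B(r) = 7*r
(4*11)*(B(-2) - 78) = (4*11)*(7*(-2) - 78) = 44*(-14 - 78) = 44*(-92) = -4048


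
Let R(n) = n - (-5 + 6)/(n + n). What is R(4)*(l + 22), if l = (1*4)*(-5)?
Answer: 31/4 ≈ 7.7500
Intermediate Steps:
l = -20 (l = 4*(-5) = -20)
R(n) = n - 1/(2*n)
R(4)*(l + 22) = (4 - ½/4)*(-20 + 22) = (4 - ½*¼)*2 = (4 - ⅛)*2 = (31/8)*2 = 31/4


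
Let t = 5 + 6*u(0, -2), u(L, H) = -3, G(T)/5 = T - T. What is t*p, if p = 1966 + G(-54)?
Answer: -25558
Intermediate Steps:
G(T) = 0 (G(T) = 5*(T - T) = 5*0 = 0)
p = 1966 (p = 1966 + 0 = 1966)
t = -13 (t = 5 + 6*(-3) = 5 - 18 = -13)
t*p = -13*1966 = -25558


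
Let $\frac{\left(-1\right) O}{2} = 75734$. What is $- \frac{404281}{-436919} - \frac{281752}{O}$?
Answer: $\frac{46084609149}{16544811773} \approx 2.7854$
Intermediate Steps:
$O = -151468$ ($O = \left(-2\right) 75734 = -151468$)
$- \frac{404281}{-436919} - \frac{281752}{O} = - \frac{404281}{-436919} - \frac{281752}{-151468} = \left(-404281\right) \left(- \frac{1}{436919}\right) - - \frac{70438}{37867} = \frac{404281}{436919} + \frac{70438}{37867} = \frac{46084609149}{16544811773}$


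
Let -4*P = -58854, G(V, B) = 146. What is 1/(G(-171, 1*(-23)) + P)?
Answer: 2/29719 ≈ 6.7297e-5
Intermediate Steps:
P = 29427/2 (P = -¼*(-58854) = 29427/2 ≈ 14714.)
1/(G(-171, 1*(-23)) + P) = 1/(146 + 29427/2) = 1/(29719/2) = 2/29719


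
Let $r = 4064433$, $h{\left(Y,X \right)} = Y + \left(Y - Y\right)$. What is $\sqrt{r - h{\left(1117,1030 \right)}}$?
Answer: $2 \sqrt{1015829} \approx 2015.8$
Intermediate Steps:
$h{\left(Y,X \right)} = Y$ ($h{\left(Y,X \right)} = Y + 0 = Y$)
$\sqrt{r - h{\left(1117,1030 \right)}} = \sqrt{4064433 - 1117} = \sqrt{4063316} = 2 \sqrt{1015829}$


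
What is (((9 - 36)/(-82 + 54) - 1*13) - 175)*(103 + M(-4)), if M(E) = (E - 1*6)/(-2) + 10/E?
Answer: -1105007/56 ≈ -19732.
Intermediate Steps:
M(E) = 3 + 10/E - E/2 (M(E) = (E - 6)*(-1/2) + 10/E = (-6 + E)*(-1/2) + 10/E = (3 - E/2) + 10/E = 3 + 10/E - E/2)
(((9 - 36)/(-82 + 54) - 1*13) - 175)*(103 + M(-4)) = (((9 - 36)/(-82 + 54) - 1*13) - 175)*(103 + (3 + 10/(-4) - 1/2*(-4))) = ((-27/(-28) - 13) - 175)*(103 + (3 + 10*(-1/4) + 2)) = ((-27*(-1/28) - 13) - 175)*(103 + (3 - 5/2 + 2)) = ((27/28 - 13) - 175)*(103 + 5/2) = (-337/28 - 175)*(211/2) = -5237/28*211/2 = -1105007/56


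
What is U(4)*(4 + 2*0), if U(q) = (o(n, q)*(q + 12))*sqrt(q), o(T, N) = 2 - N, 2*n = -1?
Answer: -256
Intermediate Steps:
n = -1/2 (n = (1/2)*(-1) = -1/2 ≈ -0.50000)
U(q) = sqrt(q)*(2 - q)*(12 + q) (U(q) = ((2 - q)*(q + 12))*sqrt(q) = ((2 - q)*(12 + q))*sqrt(q) = sqrt(q)*(2 - q)*(12 + q))
U(4)*(4 + 2*0) = (-sqrt(4)*(-2 + 4)*(12 + 4))*(4 + 2*0) = (-1*2*2*16)*(4 + 0) = -64*4 = -256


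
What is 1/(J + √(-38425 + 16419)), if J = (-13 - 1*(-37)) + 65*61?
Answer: 3989/15934127 - I*√22006/15934127 ≈ 0.00025034 - 9.3098e-6*I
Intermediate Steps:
J = 3989 (J = (-13 + 37) + 3965 = 24 + 3965 = 3989)
1/(J + √(-38425 + 16419)) = 1/(3989 + √(-38425 + 16419)) = 1/(3989 + √(-22006)) = 1/(3989 + I*√22006)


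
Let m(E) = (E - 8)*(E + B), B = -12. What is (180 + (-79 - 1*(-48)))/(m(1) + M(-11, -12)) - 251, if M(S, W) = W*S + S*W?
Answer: -85442/341 ≈ -250.56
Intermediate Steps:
M(S, W) = 2*S*W (M(S, W) = S*W + S*W = 2*S*W)
m(E) = (-12 + E)*(-8 + E) (m(E) = (E - 8)*(E - 12) = (-8 + E)*(-12 + E) = (-12 + E)*(-8 + E))
(180 + (-79 - 1*(-48)))/(m(1) + M(-11, -12)) - 251 = (180 + (-79 - 1*(-48)))/((96 + 1² - 20*1) + 2*(-11)*(-12)) - 251 = (180 + (-79 + 48))/((96 + 1 - 20) + 264) - 251 = (180 - 31)/(77 + 264) - 251 = 149/341 - 251 = -85442/341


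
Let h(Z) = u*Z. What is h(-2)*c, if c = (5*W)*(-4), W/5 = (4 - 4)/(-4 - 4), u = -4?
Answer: 0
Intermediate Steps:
h(Z) = -4*Z
W = 0 (W = 5*((4 - 4)/(-4 - 4)) = 5*(0/(-8)) = 5*(0*(-⅛)) = 5*0 = 0)
c = 0 (c = (5*0)*(-4) = 0*(-4) = 0)
h(-2)*c = -4*(-2)*0 = 8*0 = 0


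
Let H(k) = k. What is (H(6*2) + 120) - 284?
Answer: -152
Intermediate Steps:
(H(6*2) + 120) - 284 = (6*2 + 120) - 284 = (12 + 120) - 284 = 132 - 284 = -152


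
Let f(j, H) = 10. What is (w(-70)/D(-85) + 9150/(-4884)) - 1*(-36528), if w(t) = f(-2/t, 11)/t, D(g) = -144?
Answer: 14985062975/410256 ≈ 36526.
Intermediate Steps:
w(t) = 10/t
(w(-70)/D(-85) + 9150/(-4884)) - 1*(-36528) = ((10/(-70))/(-144) + 9150/(-4884)) - 1*(-36528) = ((10*(-1/70))*(-1/144) + 9150*(-1/4884)) + 36528 = (-1/7*(-1/144) - 1525/814) + 36528 = (1/1008 - 1525/814) + 36528 = -768193/410256 + 36528 = 14985062975/410256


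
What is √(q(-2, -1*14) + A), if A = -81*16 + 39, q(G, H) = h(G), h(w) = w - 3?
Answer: I*√1262 ≈ 35.525*I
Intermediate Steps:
h(w) = -3 + w
q(G, H) = -3 + G
A = -1257 (A = -1296 + 39 = -1257)
√(q(-2, -1*14) + A) = √((-3 - 2) - 1257) = √(-5 - 1257) = √(-1262) = I*√1262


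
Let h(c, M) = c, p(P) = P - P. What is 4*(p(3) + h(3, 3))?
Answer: 12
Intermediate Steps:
p(P) = 0
4*(p(3) + h(3, 3)) = 4*(0 + 3) = 4*3 = 12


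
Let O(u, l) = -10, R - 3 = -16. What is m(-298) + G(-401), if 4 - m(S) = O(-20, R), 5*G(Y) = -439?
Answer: -369/5 ≈ -73.800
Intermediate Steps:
R = -13 (R = 3 - 16 = -13)
G(Y) = -439/5 (G(Y) = (⅕)*(-439) = -439/5)
m(S) = 14 (m(S) = 4 - 1*(-10) = 4 + 10 = 14)
m(-298) + G(-401) = 14 - 439/5 = -369/5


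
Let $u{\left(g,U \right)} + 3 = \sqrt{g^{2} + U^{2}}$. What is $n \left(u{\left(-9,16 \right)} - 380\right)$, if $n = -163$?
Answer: $62429 - 163 \sqrt{337} \approx 59437.0$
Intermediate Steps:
$u{\left(g,U \right)} = -3 + \sqrt{U^{2} + g^{2}}$ ($u{\left(g,U \right)} = -3 + \sqrt{g^{2} + U^{2}} = -3 + \sqrt{U^{2} + g^{2}}$)
$n \left(u{\left(-9,16 \right)} - 380\right) = - 163 \left(\left(-3 + \sqrt{16^{2} + \left(-9\right)^{2}}\right) - 380\right) = - 163 \left(\left(-3 + \sqrt{256 + 81}\right) - 380\right) = - 163 \left(\left(-3 + \sqrt{337}\right) - 380\right) = - 163 \left(-383 + \sqrt{337}\right) = 62429 - 163 \sqrt{337}$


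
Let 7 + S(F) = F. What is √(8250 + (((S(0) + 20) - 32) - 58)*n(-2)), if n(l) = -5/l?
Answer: √32230/2 ≈ 89.764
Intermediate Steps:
S(F) = -7 + F
√(8250 + (((S(0) + 20) - 32) - 58)*n(-2)) = √(8250 + ((((-7 + 0) + 20) - 32) - 58)*(-5/(-2))) = √(8250 + (((-7 + 20) - 32) - 58)*(-5*(-½))) = √(8250 + ((13 - 32) - 58)*(5/2)) = √(8250 + (-19 - 58)*(5/2)) = √(8250 - 77*5/2) = √(8250 - 385/2) = √(16115/2) = √32230/2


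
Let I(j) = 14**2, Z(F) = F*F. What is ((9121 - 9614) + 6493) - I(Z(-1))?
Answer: 5804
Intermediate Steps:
Z(F) = F**2
I(j) = 196
((9121 - 9614) + 6493) - I(Z(-1)) = ((9121 - 9614) + 6493) - 1*196 = (-493 + 6493) - 196 = 6000 - 196 = 5804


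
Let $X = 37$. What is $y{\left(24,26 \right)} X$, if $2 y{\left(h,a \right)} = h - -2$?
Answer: $481$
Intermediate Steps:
$y{\left(h,a \right)} = 1 + \frac{h}{2}$ ($y{\left(h,a \right)} = \frac{h - -2}{2} = \frac{h + 2}{2} = \frac{2 + h}{2} = 1 + \frac{h}{2}$)
$y{\left(24,26 \right)} X = \left(1 + \frac{1}{2} \cdot 24\right) 37 = \left(1 + 12\right) 37 = 13 \cdot 37 = 481$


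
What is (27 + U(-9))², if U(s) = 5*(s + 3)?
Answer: 9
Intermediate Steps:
U(s) = 15 + 5*s (U(s) = 5*(3 + s) = 15 + 5*s)
(27 + U(-9))² = (27 + (15 + 5*(-9)))² = (27 + (15 - 45))² = (27 - 30)² = (-3)² = 9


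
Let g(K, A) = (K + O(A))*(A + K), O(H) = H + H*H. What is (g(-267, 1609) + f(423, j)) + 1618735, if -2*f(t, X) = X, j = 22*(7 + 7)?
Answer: 3477697847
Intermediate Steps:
j = 308 (j = 22*14 = 308)
f(t, X) = -X/2
O(H) = H + H²
g(K, A) = (A + K)*(K + A*(1 + A)) (g(K, A) = (K + A*(1 + A))*(A + K) = (A + K)*(K + A*(1 + A)))
(g(-267, 1609) + f(423, j)) + 1618735 = (((-267)² + 1609*(-267) + 1609²*(1 + 1609) + 1609*(-267)*(1 + 1609)) - ½*308) + 1618735 = ((71289 - 429603 + 2588881*1610 + 1609*(-267)*1610) - 154) + 1618735 = ((71289 - 429603 + 4168098410 - 691660830) - 154) + 1618735 = (3476079266 - 154) + 1618735 = 3476079112 + 1618735 = 3477697847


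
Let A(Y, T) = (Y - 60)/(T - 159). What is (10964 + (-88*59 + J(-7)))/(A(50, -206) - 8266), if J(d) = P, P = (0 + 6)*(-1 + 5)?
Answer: -105777/150854 ≈ -0.70119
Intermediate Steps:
P = 24 (P = 6*4 = 24)
A(Y, T) = (-60 + Y)/(-159 + T)
J(d) = 24
(10964 + (-88*59 + J(-7)))/(A(50, -206) - 8266) = (10964 + (-88*59 + 24))/((-60 + 50)/(-159 - 206) - 8266) = (10964 + (-5192 + 24))/(-10/(-365) - 8266) = (10964 - 5168)/(-1/365*(-10) - 8266) = 5796/(2/73 - 8266) = 5796/(-603416/73) = 5796*(-73/603416) = -105777/150854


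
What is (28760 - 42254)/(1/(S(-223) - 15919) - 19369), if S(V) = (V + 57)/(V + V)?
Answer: 15967243292/22919040783 ≈ 0.69668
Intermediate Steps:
S(V) = (57 + V)/(2*V) (S(V) = (57 + V)/((2*V)) = (57 + V)*(1/(2*V)) = (57 + V)/(2*V))
(28760 - 42254)/(1/(S(-223) - 15919) - 19369) = (28760 - 42254)/(1/((½)*(57 - 223)/(-223) - 15919) - 19369) = -13494/(1/((½)*(-1/223)*(-166) - 15919) - 19369) = -13494/(1/(83/223 - 15919) - 19369) = -13494/(1/(-3549854/223) - 19369) = -13494/(-223/3549854 - 19369) = -13494/(-68757122349/3549854) = -13494*(-3549854/68757122349) = 15967243292/22919040783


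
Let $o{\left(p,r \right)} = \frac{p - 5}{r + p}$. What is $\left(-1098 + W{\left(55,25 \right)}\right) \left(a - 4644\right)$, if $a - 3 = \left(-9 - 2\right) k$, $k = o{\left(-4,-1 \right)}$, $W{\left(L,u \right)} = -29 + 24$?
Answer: $\frac{25704312}{5} \approx 5.1409 \cdot 10^{6}$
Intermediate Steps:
$o{\left(p,r \right)} = \frac{-5 + p}{p + r}$
$W{\left(L,u \right)} = -5$
$k = \frac{9}{5}$ ($k = \frac{-5 - 4}{-4 - 1} = \frac{1}{-5} \left(-9\right) = \left(- \frac{1}{5}\right) \left(-9\right) = \frac{9}{5} \approx 1.8$)
$a = - \frac{84}{5}$ ($a = 3 + \left(-9 - 2\right) \frac{9}{5} = 3 - \frac{99}{5} = - \frac{84}{5} \approx -16.8$)
$\left(-1098 + W{\left(55,25 \right)}\right) \left(a - 4644\right) = \left(-1098 - 5\right) \left(- \frac{84}{5} - 4644\right) = \left(-1103\right) \left(- \frac{23304}{5}\right) = \frac{25704312}{5}$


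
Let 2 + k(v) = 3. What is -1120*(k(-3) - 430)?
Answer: 480480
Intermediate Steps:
k(v) = 1 (k(v) = -2 + 3 = 1)
-1120*(k(-3) - 430) = -1120*(1 - 430) = -1120*(-429) = 480480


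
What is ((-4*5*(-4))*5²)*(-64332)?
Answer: -128664000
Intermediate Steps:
((-4*5*(-4))*5²)*(-64332) = (-20*(-4)*25)*(-64332) = (80*25)*(-64332) = 2000*(-64332) = -128664000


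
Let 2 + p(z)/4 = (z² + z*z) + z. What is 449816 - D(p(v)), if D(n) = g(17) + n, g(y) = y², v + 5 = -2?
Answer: 449171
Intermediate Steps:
v = -7 (v = -5 - 2 = -7)
p(z) = -8 + 4*z + 8*z² (p(z) = -8 + 4*((z² + z*z) + z) = -8 + 4*((z² + z²) + z) = -8 + 4*(2*z² + z) = -8 + 4*(z + 2*z²) = -8 + (4*z + 8*z²) = -8 + 4*z + 8*z²)
D(n) = 289 + n (D(n) = 17² + n = 289 + n)
449816 - D(p(v)) = 449816 - (289 + (-8 + 4*(-7) + 8*(-7)²)) = 449816 - (289 + (-8 - 28 + 8*49)) = 449816 - (289 + (-8 - 28 + 392)) = 449816 - (289 + 356) = 449816 - 1*645 = 449816 - 645 = 449171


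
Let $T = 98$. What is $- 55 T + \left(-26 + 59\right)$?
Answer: $-5357$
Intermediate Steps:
$- 55 T + \left(-26 + 59\right) = \left(-55\right) 98 + \left(-26 + 59\right) = -5390 + 33 = -5357$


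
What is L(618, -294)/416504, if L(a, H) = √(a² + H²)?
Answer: 3*√13010/208252 ≈ 0.0016431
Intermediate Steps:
L(a, H) = √(H² + a²)
L(618, -294)/416504 = √((-294)² + 618²)/416504 = √(86436 + 381924)*(1/416504) = √468360*(1/416504) = (6*√13010)*(1/416504) = 3*√13010/208252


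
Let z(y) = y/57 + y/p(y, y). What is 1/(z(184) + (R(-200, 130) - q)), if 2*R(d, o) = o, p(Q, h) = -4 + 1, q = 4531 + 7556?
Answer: -19/229522 ≈ -8.2781e-5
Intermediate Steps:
q = 12087
p(Q, h) = -3
R(d, o) = o/2
z(y) = -6*y/19 (z(y) = y/57 + y/(-3) = y*(1/57) + y*(-⅓) = y/57 - y/3 = -6*y/19)
1/(z(184) + (R(-200, 130) - q)) = 1/(-6/19*184 + ((½)*130 - 1*12087)) = 1/(-1104/19 + (65 - 12087)) = 1/(-1104/19 - 12022) = 1/(-229522/19) = -19/229522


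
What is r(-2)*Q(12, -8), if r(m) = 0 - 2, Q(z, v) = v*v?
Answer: -128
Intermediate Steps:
Q(z, v) = v²
r(m) = -2
r(-2)*Q(12, -8) = -2*(-8)² = -2*64 = -128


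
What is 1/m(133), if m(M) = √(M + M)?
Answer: √266/266 ≈ 0.061314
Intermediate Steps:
m(M) = √2*√M (m(M) = √(2*M) = √2*√M)
1/m(133) = 1/(√2*√133) = 1/(√266) = √266/266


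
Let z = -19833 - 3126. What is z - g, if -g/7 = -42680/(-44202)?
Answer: -507267479/22101 ≈ -22952.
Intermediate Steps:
g = -149380/22101 (g = -(-298760)/(-44202) = -(-298760)*(-1)/44202 = -7*21340/22101 = -149380/22101 ≈ -6.7590)
z = -22959
z - g = -22959 - 1*(-149380/22101) = -22959 + 149380/22101 = -507267479/22101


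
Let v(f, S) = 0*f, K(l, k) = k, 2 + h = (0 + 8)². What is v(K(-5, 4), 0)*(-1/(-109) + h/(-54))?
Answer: 0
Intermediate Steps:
h = 62 (h = -2 + (0 + 8)² = -2 + 8² = -2 + 64 = 62)
v(f, S) = 0
v(K(-5, 4), 0)*(-1/(-109) + h/(-54)) = 0*(-1/(-109) + 62/(-54)) = 0*(-1*(-1/109) + 62*(-1/54)) = 0*(1/109 - 31/27) = 0*(-3352/2943) = 0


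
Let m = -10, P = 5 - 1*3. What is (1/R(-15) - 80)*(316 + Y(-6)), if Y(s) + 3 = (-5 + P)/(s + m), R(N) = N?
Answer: -6018211/240 ≈ -25076.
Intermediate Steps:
P = 2 (P = 5 - 3 = 2)
Y(s) = -3 - 3/(-10 + s) (Y(s) = -3 + (-5 + 2)/(s - 10) = -3 - 3/(-10 + s))
(1/R(-15) - 80)*(316 + Y(-6)) = (1/(-15) - 80)*(316 + 3*(9 - 1*(-6))/(-10 - 6)) = (-1/15 - 80)*(316 + 3*(9 + 6)/(-16)) = -1201*(316 + 3*(-1/16)*15)/15 = -1201*(316 - 45/16)/15 = -1201/15*5011/16 = -6018211/240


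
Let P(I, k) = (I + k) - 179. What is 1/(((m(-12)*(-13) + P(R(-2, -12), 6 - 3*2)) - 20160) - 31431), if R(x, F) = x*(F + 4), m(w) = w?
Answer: -1/51598 ≈ -1.9381e-5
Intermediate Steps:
R(x, F) = x*(4 + F)
P(I, k) = -179 + I + k
1/(((m(-12)*(-13) + P(R(-2, -12), 6 - 3*2)) - 20160) - 31431) = 1/(((-12*(-13) + (-179 - 2*(4 - 12) + (6 - 3*2))) - 20160) - 31431) = 1/(((156 + (-179 - 2*(-8) + (6 - 6))) - 20160) - 31431) = 1/(((156 + (-179 + 16 + 0)) - 20160) - 31431) = 1/(((156 - 163) - 20160) - 31431) = 1/((-7 - 20160) - 31431) = 1/(-20167 - 31431) = 1/(-51598) = -1/51598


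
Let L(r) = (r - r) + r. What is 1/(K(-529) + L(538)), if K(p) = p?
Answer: ⅑ ≈ 0.11111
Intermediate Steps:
L(r) = r (L(r) = 0 + r = r)
1/(K(-529) + L(538)) = 1/(-529 + 538) = 1/9 = ⅑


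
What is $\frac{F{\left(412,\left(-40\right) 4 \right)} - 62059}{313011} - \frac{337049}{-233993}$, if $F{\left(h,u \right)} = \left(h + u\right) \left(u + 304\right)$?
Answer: $\frac{99469810936}{73242382923} \approx 1.3581$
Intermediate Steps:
$F{\left(h,u \right)} = \left(304 + u\right) \left(h + u\right)$ ($F{\left(h,u \right)} = \left(h + u\right) \left(304 + u\right) = \left(304 + u\right) \left(h + u\right)$)
$\frac{F{\left(412,\left(-40\right) 4 \right)} - 62059}{313011} - \frac{337049}{-233993} = \frac{\left(\left(\left(-40\right) 4\right)^{2} + 304 \cdot 412 + 304 \left(\left(-40\right) 4\right) + 412 \left(\left(-40\right) 4\right)\right) - 62059}{313011} - \frac{337049}{-233993} = \left(\left(\left(-160\right)^{2} + 125248 + 304 \left(-160\right) + 412 \left(-160\right)\right) - 62059\right) \frac{1}{313011} - - \frac{337049}{233993} = \left(\left(25600 + 125248 - 48640 - 65920\right) - 62059\right) \frac{1}{313011} + \frac{337049}{233993} = \left(36288 - 62059\right) \frac{1}{313011} + \frac{337049}{233993} = \left(-25771\right) \frac{1}{313011} + \frac{337049}{233993} = - \frac{25771}{313011} + \frac{337049}{233993} = \frac{99469810936}{73242382923}$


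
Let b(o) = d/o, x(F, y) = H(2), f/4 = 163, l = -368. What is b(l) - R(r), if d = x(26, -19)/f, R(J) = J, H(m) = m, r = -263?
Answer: 31551583/119968 ≈ 263.00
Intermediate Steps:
f = 652 (f = 4*163 = 652)
x(F, y) = 2
d = 1/326 (d = 2/652 = 2*(1/652) = 1/326 ≈ 0.0030675)
b(o) = 1/(326*o)
b(l) - R(r) = (1/326)/(-368) - 1*(-263) = (1/326)*(-1/368) + 263 = -1/119968 + 263 = 31551583/119968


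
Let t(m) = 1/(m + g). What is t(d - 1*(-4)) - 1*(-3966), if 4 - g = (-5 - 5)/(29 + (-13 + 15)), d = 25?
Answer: 4096909/1033 ≈ 3966.0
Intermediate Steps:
g = 134/31 (g = 4 - (-5 - 5)/(29 + (-13 + 15)) = 4 - (-10)/(29 + 2) = 4 - (-10)/31 = 4 - 1*(-10/31) = 4 + 10/31 = 134/31 ≈ 4.3226)
t(m) = 1/(134/31 + m) (t(m) = 1/(m + 134/31) = 1/(134/31 + m))
t(d - 1*(-4)) - 1*(-3966) = 31/(134 + 31*(25 - 1*(-4))) - 1*(-3966) = 31/(134 + 31*(25 + 4)) + 3966 = 31/(134 + 31*29) + 3966 = 31/(134 + 899) + 3966 = 31/1033 + 3966 = 4096909/1033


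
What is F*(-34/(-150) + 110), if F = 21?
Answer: 57869/25 ≈ 2314.8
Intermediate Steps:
F*(-34/(-150) + 110) = 21*(-34/(-150) + 110) = 21*(-34*(-1/150) + 110) = 21*(17/75 + 110) = 21*(8267/75) = 57869/25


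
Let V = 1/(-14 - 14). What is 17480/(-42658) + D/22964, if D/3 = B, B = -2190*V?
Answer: -55914475/139942616 ≈ -0.39955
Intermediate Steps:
V = -1/28 (V = 1/(-28) = -1/28 ≈ -0.035714)
B = 1095/14 (B = -2190*(-1/28) = 1095/14 ≈ 78.214)
D = 3285/14 (D = 3*(1095/14) = 3285/14 ≈ 234.64)
17480/(-42658) + D/22964 = 17480/(-42658) + (3285/14)/22964 = 17480*(-1/42658) + (3285/14)*(1/22964) = -8740/21329 + 3285/321496 = -55914475/139942616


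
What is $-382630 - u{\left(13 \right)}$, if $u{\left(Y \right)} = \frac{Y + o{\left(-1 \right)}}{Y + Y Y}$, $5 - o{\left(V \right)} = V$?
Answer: $- \frac{69638679}{182} \approx -3.8263 \cdot 10^{5}$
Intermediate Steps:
$o{\left(V \right)} = 5 - V$
$u{\left(Y \right)} = \frac{6 + Y}{Y + Y^{2}}$ ($u{\left(Y \right)} = \frac{Y + \left(5 - -1\right)}{Y + Y Y} = \frac{Y + \left(5 + 1\right)}{Y + Y^{2}} = \frac{Y + 6}{Y + Y^{2}} = \frac{6 + Y}{Y + Y^{2}}$)
$-382630 - u{\left(13 \right)} = -382630 - \frac{6 + 13}{13 \left(1 + 13\right)} = -382630 - \frac{1}{13} \cdot \frac{1}{14} \cdot 19 = -382630 - \frac{19}{182} = - \frac{69638679}{182}$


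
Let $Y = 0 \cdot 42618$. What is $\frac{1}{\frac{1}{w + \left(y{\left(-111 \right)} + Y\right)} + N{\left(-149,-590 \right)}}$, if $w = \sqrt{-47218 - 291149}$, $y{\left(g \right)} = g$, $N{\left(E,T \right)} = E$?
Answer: $- \frac{52252623}{7785657367} + \frac{43 i \sqrt{183}}{7785657367} \approx -0.0067114 + 7.4713 \cdot 10^{-8} i$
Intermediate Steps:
$Y = 0$
$w = 43 i \sqrt{183}$ ($w = \sqrt{-338367} = 43 i \sqrt{183} \approx 581.69 i$)
$\frac{1}{\frac{1}{w + \left(y{\left(-111 \right)} + Y\right)} + N{\left(-149,-590 \right)}} = \frac{1}{\frac{1}{43 i \sqrt{183} + \left(-111 + 0\right)} - 149} = \frac{1}{\frac{1}{43 i \sqrt{183} - 111} - 149} = \frac{1}{\frac{1}{-111 + 43 i \sqrt{183}} - 149} = \frac{1}{-149 + \frac{1}{-111 + 43 i \sqrt{183}}}$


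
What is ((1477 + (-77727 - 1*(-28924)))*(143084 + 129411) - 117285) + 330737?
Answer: -12895884918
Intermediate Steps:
((1477 + (-77727 - 1*(-28924)))*(143084 + 129411) - 117285) + 330737 = ((1477 + (-77727 + 28924))*272495 - 117285) + 330737 = ((1477 - 48803)*272495 - 117285) + 330737 = (-47326*272495 - 117285) + 330737 = (-12896098370 - 117285) + 330737 = -12896215655 + 330737 = -12895884918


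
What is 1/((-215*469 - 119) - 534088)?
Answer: -1/635042 ≈ -1.5747e-6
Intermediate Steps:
1/((-215*469 - 119) - 534088) = 1/((-100835 - 119) - 534088) = 1/(-100954 - 534088) = 1/(-635042) = -1/635042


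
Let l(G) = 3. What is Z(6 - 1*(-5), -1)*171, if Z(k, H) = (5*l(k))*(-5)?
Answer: -12825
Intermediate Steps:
Z(k, H) = -75 (Z(k, H) = (5*3)*(-5) = 15*(-5) = -75)
Z(6 - 1*(-5), -1)*171 = -75*171 = -12825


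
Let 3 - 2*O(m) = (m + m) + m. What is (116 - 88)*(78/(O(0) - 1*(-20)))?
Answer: 4368/43 ≈ 101.58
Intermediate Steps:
O(m) = 3/2 - 3*m/2 (O(m) = 3/2 - ((m + m) + m)/2 = 3/2 - (2*m + m)/2 = 3/2 - 3*m/2)
(116 - 88)*(78/(O(0) - 1*(-20))) = (116 - 88)*(78/((3/2 - 3/2*0) - 1*(-20))) = 28*(78/((3/2 + 0) + 20)) = 28*(78/(3/2 + 20)) = 28*(78/(43/2)) = 28*(78*(2/43)) = 28*(156/43) = 4368/43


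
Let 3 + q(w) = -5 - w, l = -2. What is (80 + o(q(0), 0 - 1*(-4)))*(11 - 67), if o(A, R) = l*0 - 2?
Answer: -4368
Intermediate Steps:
q(w) = -8 - w (q(w) = -3 + (-5 - w) = -8 - w)
o(A, R) = -2 (o(A, R) = -2*0 - 2 = 0 - 2 = -2)
(80 + o(q(0), 0 - 1*(-4)))*(11 - 67) = (80 - 2)*(11 - 67) = 78*(-56) = -4368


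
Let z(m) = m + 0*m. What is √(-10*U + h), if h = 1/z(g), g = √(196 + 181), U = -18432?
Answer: √(26197217280 + 377*√377)/377 ≈ 429.33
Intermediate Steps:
g = √377 ≈ 19.416
z(m) = m (z(m) = m + 0 = m)
h = √377/377 (h = 1/(√377) = √377/377 ≈ 0.051503)
√(-10*U + h) = √(-10*(-18432) + √377/377) = √(184320 + √377/377)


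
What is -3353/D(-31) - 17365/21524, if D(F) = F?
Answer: 71631657/667244 ≈ 107.35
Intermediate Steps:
-3353/D(-31) - 17365/21524 = -3353/(-31) - 17365/21524 = -3353*(-1/31) - 17365*1/21524 = 3353/31 - 17365/21524 = 71631657/667244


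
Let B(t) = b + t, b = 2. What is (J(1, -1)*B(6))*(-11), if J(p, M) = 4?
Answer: -352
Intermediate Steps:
B(t) = 2 + t
(J(1, -1)*B(6))*(-11) = (4*(2 + 6))*(-11) = (4*8)*(-11) = 32*(-11) = -352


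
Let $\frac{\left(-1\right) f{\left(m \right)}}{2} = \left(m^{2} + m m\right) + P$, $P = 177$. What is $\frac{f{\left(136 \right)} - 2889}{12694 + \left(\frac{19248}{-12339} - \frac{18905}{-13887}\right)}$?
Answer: $- \frac{163370088831}{26853140281} \approx -6.0838$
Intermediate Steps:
$f{\left(m \right)} = -354 - 4 m^{2}$ ($f{\left(m \right)} = - 2 \left(\left(m^{2} + m m\right) + 177\right) = - 2 \left(\left(m^{2} + m^{2}\right) + 177\right) = - 2 \left(2 m^{2} + 177\right) = - 2 \left(177 + 2 m^{2}\right) = -354 - 4 m^{2}$)
$\frac{f{\left(136 \right)} - 2889}{12694 + \left(\frac{19248}{-12339} - \frac{18905}{-13887}\right)} = \frac{\left(-354 - 4 \cdot 136^{2}\right) - 2889}{12694 + \left(\frac{19248}{-12339} - \frac{18905}{-13887}\right)} = \frac{\left(-354 - 73984\right) - 2889}{12694 + \left(19248 \left(- \frac{1}{12339}\right) - - \frac{18905}{13887}\right)} = \frac{\left(-354 - 73984\right) - 2889}{12694 + \left(- \frac{6416}{4113} + \frac{18905}{13887}\right)} = \frac{-74338 - 2889}{12694 - \frac{420101}{2115453}} = - \frac{77227}{\frac{26853140281}{2115453}} = \left(-77227\right) \frac{2115453}{26853140281} = - \frac{163370088831}{26853140281}$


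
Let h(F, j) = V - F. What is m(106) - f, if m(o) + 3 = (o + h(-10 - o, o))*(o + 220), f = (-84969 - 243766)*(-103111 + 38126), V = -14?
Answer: -21362776170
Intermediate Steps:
f = 21362843975 (f = -328735*(-64985) = 21362843975)
h(F, j) = -14 - F
m(o) = -3 + (-4 + 2*o)*(220 + o) (m(o) = -3 + (o + (-14 - (-10 - o)))*(o + 220) = -3 + (o + (-14 + (10 + o)))*(220 + o) = -3 + (o + (-4 + o))*(220 + o) = -3 + (-4 + 2*o)*(220 + o))
m(106) - f = (-883 + 2*106² + 436*106) - 1*21362843975 = (-883 + 2*11236 + 46216) - 21362843975 = (-883 + 22472 + 46216) - 21362843975 = 67805 - 21362843975 = -21362776170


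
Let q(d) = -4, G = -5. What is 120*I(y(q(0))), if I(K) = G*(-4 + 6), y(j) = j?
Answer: -1200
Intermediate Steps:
I(K) = -10 (I(K) = -5*(-4 + 6) = -5*2 = -10)
120*I(y(q(0))) = 120*(-10) = -1200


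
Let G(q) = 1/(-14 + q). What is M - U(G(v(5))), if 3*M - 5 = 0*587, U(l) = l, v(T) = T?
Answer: 16/9 ≈ 1.7778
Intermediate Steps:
M = 5/3 (M = 5/3 + (0*587)/3 = 5/3 + (1/3)*0 = 5/3 + 0 = 5/3 ≈ 1.6667)
M - U(G(v(5))) = 5/3 - 1/(-14 + 5) = 5/3 - 1/(-9) = 5/3 - 1*(-1/9) = 5/3 + 1/9 = 16/9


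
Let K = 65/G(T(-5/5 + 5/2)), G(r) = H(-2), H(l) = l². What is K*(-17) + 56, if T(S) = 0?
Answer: -881/4 ≈ -220.25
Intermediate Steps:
G(r) = 4 (G(r) = (-2)² = 4)
K = 65/4 ≈ 16.250
K*(-17) + 56 = (65/4)*(-17) + 56 = -1105/4 + 56 = -881/4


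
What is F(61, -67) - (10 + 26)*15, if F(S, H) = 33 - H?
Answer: -440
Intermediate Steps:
F(61, -67) - (10 + 26)*15 = (33 - 1*(-67)) - (10 + 26)*15 = (33 + 67) - 36*15 = 100 - 1*540 = 100 - 540 = -440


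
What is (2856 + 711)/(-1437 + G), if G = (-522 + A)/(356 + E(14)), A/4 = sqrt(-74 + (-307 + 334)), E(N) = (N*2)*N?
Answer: -717321652542/289120214789 - 2668116*I*sqrt(47)/289120214789 ≈ -2.481 - 6.3267e-5*I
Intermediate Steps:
E(N) = 2*N**2 (E(N) = (2*N)*N = 2*N**2)
A = 4*I*sqrt(47) (A = 4*sqrt(-74 + (-307 + 334)) = 4*sqrt(-74 + 27) = 4*sqrt(-47) = 4*(I*sqrt(47)) = 4*I*sqrt(47) ≈ 27.423*I)
G = -261/374 + I*sqrt(47)/187 (G = (-522 + 4*I*sqrt(47))/(356 + 2*14**2) = (-522 + 4*I*sqrt(47))/(356 + 2*196) = (-522 + 4*I*sqrt(47))/(356 + 392) = (-522 + 4*I*sqrt(47))/748 = (-522 + 4*I*sqrt(47))*(1/748) = -261/374 + I*sqrt(47)/187 ≈ -0.69786 + 0.036661*I)
(2856 + 711)/(-1437 + G) = (2856 + 711)/(-1437 + (-261/374 + I*sqrt(47)/187)) = 3567/(-537699/374 + I*sqrt(47)/187)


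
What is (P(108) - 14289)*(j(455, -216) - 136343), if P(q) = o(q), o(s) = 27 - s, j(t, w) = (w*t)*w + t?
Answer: -303100547040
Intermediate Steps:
j(t, w) = t + t*w**2 (j(t, w) = (t*w)*w + t = t*w**2 + t = t + t*w**2)
P(q) = 27 - q
(P(108) - 14289)*(j(455, -216) - 136343) = ((27 - 1*108) - 14289)*(455*(1 + (-216)**2) - 136343) = ((27 - 108) - 14289)*(455*(1 + 46656) - 136343) = (-81 - 14289)*(455*46657 - 136343) = -14370*(21228935 - 136343) = -14370*21092592 = -303100547040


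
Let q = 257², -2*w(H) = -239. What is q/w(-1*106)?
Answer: 132098/239 ≈ 552.71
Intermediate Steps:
w(H) = 239/2 (w(H) = -½*(-239) = 239/2)
q = 66049
q/w(-1*106) = 66049/(239/2) = 66049*(2/239) = 132098/239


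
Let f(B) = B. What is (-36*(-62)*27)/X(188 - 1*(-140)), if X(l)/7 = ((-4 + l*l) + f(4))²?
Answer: 7533/10127527424 ≈ 7.4381e-7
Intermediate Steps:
X(l) = 7*l⁴ (X(l) = 7*((-4 + l*l) + 4)² = 7*((-4 + l²) + 4)² = 7*(l²)² = 7*l⁴)
(-36*(-62)*27)/X(188 - 1*(-140)) = (-36*(-62)*27)/((7*(188 - 1*(-140))⁴)) = (2232*27)/((7*(188 + 140)⁴)) = 60264/((7*328⁴)) = 60264/((7*11574317056)) = 60264/81020219392 = 60264*(1/81020219392) = 7533/10127527424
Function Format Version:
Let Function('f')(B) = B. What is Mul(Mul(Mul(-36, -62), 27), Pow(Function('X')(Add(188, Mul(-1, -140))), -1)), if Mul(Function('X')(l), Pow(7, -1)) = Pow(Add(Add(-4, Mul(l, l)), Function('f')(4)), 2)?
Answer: Rational(7533, 10127527424) ≈ 7.4381e-7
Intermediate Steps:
Function('X')(l) = Mul(7, Pow(l, 4)) (Function('X')(l) = Mul(7, Pow(Add(Add(-4, Mul(l, l)), 4), 2)) = Mul(7, Pow(Add(Add(-4, Pow(l, 2)), 4), 2)) = Mul(7, Pow(Pow(l, 2), 2)) = Mul(7, Pow(l, 4)))
Mul(Mul(Mul(-36, -62), 27), Pow(Function('X')(Add(188, Mul(-1, -140))), -1)) = Mul(Mul(Mul(-36, -62), 27), Pow(Mul(7, Pow(Add(188, Mul(-1, -140)), 4)), -1)) = Mul(Mul(2232, 27), Pow(Mul(7, Pow(Add(188, 140), 4)), -1)) = Mul(60264, Pow(Mul(7, Pow(328, 4)), -1)) = Mul(60264, Pow(Mul(7, 11574317056), -1)) = Mul(60264, Pow(81020219392, -1)) = Mul(60264, Rational(1, 81020219392)) = Rational(7533, 10127527424)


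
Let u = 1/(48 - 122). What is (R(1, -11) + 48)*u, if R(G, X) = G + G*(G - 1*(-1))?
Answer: -51/74 ≈ -0.68919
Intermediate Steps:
u = -1/74 (u = 1/(-74) = -1/74 ≈ -0.013514)
R(G, X) = G + G*(1 + G) (R(G, X) = G + G*(G + 1) = G + G*(1 + G))
(R(1, -11) + 48)*u = (1*(2 + 1) + 48)*(-1/74) = (1*3 + 48)*(-1/74) = (3 + 48)*(-1/74) = 51*(-1/74) = -51/74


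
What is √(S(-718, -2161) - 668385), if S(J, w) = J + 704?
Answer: I*√668399 ≈ 817.56*I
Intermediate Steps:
S(J, w) = 704 + J
√(S(-718, -2161) - 668385) = √((704 - 718) - 668385) = √(-14 - 668385) = √(-668399) = I*√668399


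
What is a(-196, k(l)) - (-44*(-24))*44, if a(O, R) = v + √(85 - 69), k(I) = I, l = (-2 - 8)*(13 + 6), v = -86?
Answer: -46546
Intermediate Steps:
l = -190 (l = -10*19 = -190)
a(O, R) = -82 (a(O, R) = -86 + √(85 - 69) = -86 + √16 = -86 + 4 = -82)
a(-196, k(l)) - (-44*(-24))*44 = -82 - (-44*(-24))*44 = -82 - 1056*44 = -82 - 1*46464 = -82 - 46464 = -46546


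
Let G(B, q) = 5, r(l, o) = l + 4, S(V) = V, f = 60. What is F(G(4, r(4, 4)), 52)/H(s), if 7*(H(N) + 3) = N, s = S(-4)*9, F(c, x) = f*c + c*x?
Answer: -3920/57 ≈ -68.772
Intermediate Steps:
r(l, o) = 4 + l
F(c, x) = 60*c + c*x
s = -36 (s = -4*9 = -36)
H(N) = -3 + N/7
F(G(4, r(4, 4)), 52)/H(s) = (5*(60 + 52))/(-3 + (⅐)*(-36)) = (5*112)/(-3 - 36/7) = 560/(-57/7) = 560*(-7/57) = -3920/57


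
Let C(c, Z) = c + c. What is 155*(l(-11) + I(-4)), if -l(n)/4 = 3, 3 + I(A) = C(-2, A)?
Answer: -2945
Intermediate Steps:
C(c, Z) = 2*c
I(A) = -7 (I(A) = -3 + 2*(-2) = -3 - 4 = -7)
l(n) = -12 (l(n) = -4*3 = -12)
155*(l(-11) + I(-4)) = 155*(-12 - 7) = 155*(-19) = -2945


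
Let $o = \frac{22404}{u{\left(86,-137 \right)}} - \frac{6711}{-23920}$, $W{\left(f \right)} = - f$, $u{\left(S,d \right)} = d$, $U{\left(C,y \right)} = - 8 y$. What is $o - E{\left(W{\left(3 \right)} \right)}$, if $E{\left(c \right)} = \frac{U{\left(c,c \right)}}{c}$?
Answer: $- \frac{508767953}{3277040} \approx -155.25$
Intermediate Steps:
$E{\left(c \right)} = -8$ ($E{\left(c \right)} = \frac{\left(-8\right) c}{c} = -8$)
$o = - \frac{534984273}{3277040}$ ($o = \frac{22404}{-137} - \frac{6711}{-23920} = 22404 \left(- \frac{1}{137}\right) - - \frac{6711}{23920} = - \frac{22404}{137} + \frac{6711}{23920} = - \frac{534984273}{3277040} \approx -163.25$)
$o - E{\left(W{\left(3 \right)} \right)} = - \frac{534984273}{3277040} - -8 = - \frac{534984273}{3277040} + 8 = - \frac{508767953}{3277040}$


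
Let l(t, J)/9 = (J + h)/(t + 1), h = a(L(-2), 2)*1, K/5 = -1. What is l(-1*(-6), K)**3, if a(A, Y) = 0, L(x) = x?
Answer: -91125/343 ≈ -265.67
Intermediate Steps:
K = -5 (K = 5*(-1) = -5)
h = 0 (h = 0*1 = 0)
l(t, J) = 9*J/(1 + t) (l(t, J) = 9*((J + 0)/(t + 1)) = 9*(J/(1 + t)) = 9*J/(1 + t))
l(-1*(-6), K)**3 = (9*(-5)/(1 - 1*(-6)))**3 = (9*(-5)/(1 + 6))**3 = (9*(-5)/7)**3 = (9*(-5)*(1/7))**3 = (-45/7)**3 = -91125/343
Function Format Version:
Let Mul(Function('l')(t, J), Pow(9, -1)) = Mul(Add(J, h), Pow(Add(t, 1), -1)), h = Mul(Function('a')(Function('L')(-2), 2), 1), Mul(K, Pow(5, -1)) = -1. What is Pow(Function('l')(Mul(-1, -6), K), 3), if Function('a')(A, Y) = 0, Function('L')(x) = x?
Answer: Rational(-91125, 343) ≈ -265.67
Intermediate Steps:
K = -5 (K = Mul(5, -1) = -5)
h = 0 (h = Mul(0, 1) = 0)
Function('l')(t, J) = Mul(9, J, Pow(Add(1, t), -1)) (Function('l')(t, J) = Mul(9, Mul(Add(J, 0), Pow(Add(t, 1), -1))) = Mul(9, Mul(J, Pow(Add(1, t), -1))) = Mul(9, J, Pow(Add(1, t), -1)))
Pow(Function('l')(Mul(-1, -6), K), 3) = Pow(Mul(9, -5, Pow(Add(1, Mul(-1, -6)), -1)), 3) = Pow(Mul(9, -5, Pow(Add(1, 6), -1)), 3) = Pow(Mul(9, -5, Pow(7, -1)), 3) = Pow(Mul(9, -5, Rational(1, 7)), 3) = Pow(Rational(-45, 7), 3) = Rational(-91125, 343)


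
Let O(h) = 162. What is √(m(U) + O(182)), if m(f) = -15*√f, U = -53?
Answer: √(162 - 15*I*√53) ≈ 13.367 - 4.0847*I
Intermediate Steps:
√(m(U) + O(182)) = √(-15*I*√53 + 162) = √(162 - 15*I*√53)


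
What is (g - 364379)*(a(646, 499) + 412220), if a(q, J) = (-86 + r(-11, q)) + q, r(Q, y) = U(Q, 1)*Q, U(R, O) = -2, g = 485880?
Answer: 50155855802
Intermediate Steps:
r(Q, y) = -2*Q
a(q, J) = -64 + q (a(q, J) = (-86 - 2*(-11)) + q = (-86 + 22) + q = -64 + q)
(g - 364379)*(a(646, 499) + 412220) = (485880 - 364379)*((-64 + 646) + 412220) = 121501*(582 + 412220) = 121501*412802 = 50155855802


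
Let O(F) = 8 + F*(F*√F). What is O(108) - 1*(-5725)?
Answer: 5733 + 69984*√3 ≈ 1.2695e+5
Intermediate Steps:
O(F) = 8 + F^(5/2) (O(F) = 8 + F*F^(3/2) = 8 + F^(5/2))
O(108) - 1*(-5725) = (8 + 108^(5/2)) - 1*(-5725) = (8 + 69984*√3) + 5725 = 5733 + 69984*√3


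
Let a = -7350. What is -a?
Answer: 7350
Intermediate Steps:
-a = -1*(-7350) = 7350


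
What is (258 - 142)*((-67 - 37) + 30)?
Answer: -8584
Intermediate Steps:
(258 - 142)*((-67 - 37) + 30) = 116*(-104 + 30) = 116*(-74) = -8584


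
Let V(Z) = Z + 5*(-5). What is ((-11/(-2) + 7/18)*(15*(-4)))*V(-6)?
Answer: 32860/3 ≈ 10953.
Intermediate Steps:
V(Z) = -25 + Z (V(Z) = Z - 25 = -25 + Z)
((-11/(-2) + 7/18)*(15*(-4)))*V(-6) = ((-11/(-2) + 7/18)*(15*(-4)))*(-25 - 6) = ((-11*(-½) + 7*(1/18))*(-60))*(-31) = ((11/2 + 7/18)*(-60))*(-31) = ((53/9)*(-60))*(-31) = -1060/3*(-31) = 32860/3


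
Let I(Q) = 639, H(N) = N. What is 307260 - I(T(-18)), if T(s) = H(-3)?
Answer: 306621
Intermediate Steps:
T(s) = -3
307260 - I(T(-18)) = 307260 - 1*639 = 307260 - 639 = 306621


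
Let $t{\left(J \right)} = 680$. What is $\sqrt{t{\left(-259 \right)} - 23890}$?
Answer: $i \sqrt{23210} \approx 152.35 i$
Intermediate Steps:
$\sqrt{t{\left(-259 \right)} - 23890} = \sqrt{680 - 23890} = \sqrt{-23210} = i \sqrt{23210}$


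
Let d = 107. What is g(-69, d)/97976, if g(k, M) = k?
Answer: -69/97976 ≈ -0.00070425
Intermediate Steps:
g(-69, d)/97976 = -69/97976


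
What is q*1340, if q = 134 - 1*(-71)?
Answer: 274700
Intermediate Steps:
q = 205 (q = 134 + 71 = 205)
q*1340 = 205*1340 = 274700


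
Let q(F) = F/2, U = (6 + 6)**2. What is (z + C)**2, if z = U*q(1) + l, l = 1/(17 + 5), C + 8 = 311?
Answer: 68079001/484 ≈ 1.4066e+5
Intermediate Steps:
C = 303 (C = -8 + 311 = 303)
l = 1/22 ≈ 0.045455
U = 144 (U = 12**2 = 144)
q(F) = F/2 (q(F) = F*(1/2) = F/2)
z = 1585/22 (z = 144*((1/2)*1) + 1/22 = 144*(1/2) + 1/22 = 72 + 1/22 = 1585/22 ≈ 72.045)
(z + C)**2 = (1585/22 + 303)**2 = (8251/22)**2 = 68079001/484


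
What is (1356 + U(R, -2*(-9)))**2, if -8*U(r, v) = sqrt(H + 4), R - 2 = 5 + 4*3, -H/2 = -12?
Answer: (5424 - sqrt(7))**2/16 ≈ 1.8369e+6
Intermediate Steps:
H = 24 (H = -2*(-12) = 24)
R = 19 (R = 2 + (5 + 4*3) = 2 + (5 + 12) = 2 + 17 = 19)
U(r, v) = -sqrt(7)/4 (U(r, v) = -sqrt(24 + 4)/8 = -sqrt(7)/4)
(1356 + U(R, -2*(-9)))**2 = (1356 - sqrt(7)/4)**2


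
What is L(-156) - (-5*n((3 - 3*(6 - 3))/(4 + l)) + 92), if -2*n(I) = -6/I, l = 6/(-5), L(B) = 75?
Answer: -24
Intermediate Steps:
l = -6/5 (l = 6*(-1/5) = -6/5 ≈ -1.2000)
n(I) = 3/I (n(I) = -(-3)/I = 3/I)
L(-156) - (-5*n((3 - 3*(6 - 3))/(4 + l)) + 92) = 75 - (-15/((3 - 3*(6 - 3))/(4 - 6/5)) + 92) = 75 - (-15/((3 - 3*3)/(14/5)) + 92) = 75 - (-15/((3 - 9)*(5/14)) + 92) = 75 - (-15/((-6*5/14)) + 92) = 75 - (-15/(-15/7) + 92) = 75 - (-15*(-7)/15 + 92) = 75 - (-5*(-7/5) + 92) = 75 - (7 + 92) = 75 - 1*99 = 75 - 99 = -24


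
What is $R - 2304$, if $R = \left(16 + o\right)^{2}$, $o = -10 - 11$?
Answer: $-2279$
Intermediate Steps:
$o = -21$ ($o = -10 - 11 = -21$)
$R = 25$ ($R = \left(16 - 21\right)^{2} = \left(-5\right)^{2} = 25$)
$R - 2304 = 25 - 2304 = -2279$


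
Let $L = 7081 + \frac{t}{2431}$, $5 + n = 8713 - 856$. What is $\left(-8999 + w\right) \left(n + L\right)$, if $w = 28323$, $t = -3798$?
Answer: $\frac{701428832300}{2431} \approx 2.8854 \cdot 10^{8}$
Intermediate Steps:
$n = 7852$ ($n = -5 + \left(8713 - 856\right) = -5 + 7857 = 7852$)
$L = \frac{17210113}{2431}$ ($L = 7081 - \frac{3798}{2431} = \frac{17210113}{2431} \approx 7079.4$)
$\left(-8999 + w\right) \left(n + L\right) = \left(-8999 + 28323\right) \left(7852 + \frac{17210113}{2431}\right) = 19324 \cdot \frac{36298325}{2431} = \frac{701428832300}{2431}$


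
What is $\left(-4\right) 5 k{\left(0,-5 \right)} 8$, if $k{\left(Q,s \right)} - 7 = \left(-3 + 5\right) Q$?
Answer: $-1120$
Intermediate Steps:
$k{\left(Q,s \right)} = 7 + 2 Q$ ($k{\left(Q,s \right)} = 7 + \left(-3 + 5\right) Q = 7 + 2 Q$)
$\left(-4\right) 5 k{\left(0,-5 \right)} 8 = \left(-4\right) 5 \left(7 + 2 \cdot 0\right) 8 = - 20 \left(7 + 0\right) 8 = \left(-20\right) 7 \cdot 8 = \left(-140\right) 8 = -1120$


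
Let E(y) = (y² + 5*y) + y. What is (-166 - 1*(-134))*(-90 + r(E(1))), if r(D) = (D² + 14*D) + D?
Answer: -2048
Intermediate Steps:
E(y) = y² + 6*y
r(D) = D² + 15*D
(-166 - 1*(-134))*(-90 + r(E(1))) = (-166 - 1*(-134))*(-90 + (1*(6 + 1))*(15 + 1*(6 + 1))) = (-166 + 134)*(-90 + (1*7)*(15 + 1*7)) = -32*(-90 + 7*(15 + 7)) = -32*(-90 + 7*22) = -32*(-90 + 154) = -32*64 = -2048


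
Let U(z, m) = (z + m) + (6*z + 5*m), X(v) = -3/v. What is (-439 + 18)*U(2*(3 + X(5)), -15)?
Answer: 118722/5 ≈ 23744.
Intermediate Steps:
U(z, m) = 6*m + 7*z (U(z, m) = (m + z) + (5*m + 6*z) = 6*m + 7*z)
(-439 + 18)*U(2*(3 + X(5)), -15) = (-439 + 18)*(6*(-15) + 7*(2*(3 - 3/5))) = -421*(-90 + 7*(2*(3 - 3*⅕))) = -421*(-90 + 7*(2*(3 - ⅗))) = -421*(-90 + 7*(2*(12/5))) = -421*(-90 + 7*(24/5)) = -421*(-90 + 168/5) = -421*(-282/5) = 118722/5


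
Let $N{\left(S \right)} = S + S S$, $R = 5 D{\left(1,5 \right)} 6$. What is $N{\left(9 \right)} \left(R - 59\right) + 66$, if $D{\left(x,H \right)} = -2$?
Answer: $-10644$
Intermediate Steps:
$R = -60$ ($R = 5 \left(-2\right) 6 = \left(-10\right) 6 = -60$)
$N{\left(S \right)} = S + S^{2}$
$N{\left(9 \right)} \left(R - 59\right) + 66 = 9 \left(1 + 9\right) \left(-60 - 59\right) + 66 = 9 \cdot 10 \left(-60 - 59\right) + 66 = 90 \left(-119\right) + 66 = -10710 + 66 = -10644$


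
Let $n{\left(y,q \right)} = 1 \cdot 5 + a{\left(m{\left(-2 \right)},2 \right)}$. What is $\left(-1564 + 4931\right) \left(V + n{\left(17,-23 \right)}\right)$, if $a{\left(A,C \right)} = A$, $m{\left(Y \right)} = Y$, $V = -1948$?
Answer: $-6548815$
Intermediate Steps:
$n{\left(y,q \right)} = 3$ ($n{\left(y,q \right)} = 1 \cdot 5 - 2 = 5 - 2 = 3$)
$\left(-1564 + 4931\right) \left(V + n{\left(17,-23 \right)}\right) = \left(-1564 + 4931\right) \left(-1948 + 3\right) = 3367 \left(-1945\right) = -6548815$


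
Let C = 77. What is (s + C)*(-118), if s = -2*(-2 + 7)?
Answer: -7906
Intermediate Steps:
s = -10 (s = -2*5 = -10)
(s + C)*(-118) = (-10 + 77)*(-118) = 67*(-118) = -7906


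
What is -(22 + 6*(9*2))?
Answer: -130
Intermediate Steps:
-(22 + 6*(9*2)) = -(22 + 6*18) = -(22 + 108) = -1*130 = -130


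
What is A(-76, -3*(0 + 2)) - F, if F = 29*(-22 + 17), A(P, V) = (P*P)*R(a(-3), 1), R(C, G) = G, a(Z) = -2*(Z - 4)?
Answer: 5921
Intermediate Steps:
a(Z) = 8 - 2*Z (a(Z) = -2*(-4 + Z) = 8 - 2*Z)
A(P, V) = P**2 (A(P, V) = (P*P)*1 = P**2*1 = P**2)
F = -145 (F = 29*(-5) = -145)
A(-76, -3*(0 + 2)) - F = (-76)**2 - 1*(-145) = 5776 + 145 = 5921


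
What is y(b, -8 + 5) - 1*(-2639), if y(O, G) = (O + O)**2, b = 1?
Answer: 2643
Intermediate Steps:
y(O, G) = 4*O**2 (y(O, G) = (2*O)**2 = 4*O**2)
y(b, -8 + 5) - 1*(-2639) = 4*1**2 - 1*(-2639) = 4*1 + 2639 = 4 + 2639 = 2643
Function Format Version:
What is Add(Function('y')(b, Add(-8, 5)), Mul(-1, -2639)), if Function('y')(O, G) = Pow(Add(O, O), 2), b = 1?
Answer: 2643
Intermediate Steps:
Function('y')(O, G) = Mul(4, Pow(O, 2)) (Function('y')(O, G) = Pow(Mul(2, O), 2) = Mul(4, Pow(O, 2)))
Add(Function('y')(b, Add(-8, 5)), Mul(-1, -2639)) = Add(Mul(4, Pow(1, 2)), Mul(-1, -2639)) = Add(Mul(4, 1), 2639) = Add(4, 2639) = 2643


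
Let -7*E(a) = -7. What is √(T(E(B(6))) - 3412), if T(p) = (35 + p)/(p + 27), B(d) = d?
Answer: 5*I*√6685/7 ≈ 58.401*I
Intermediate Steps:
E(a) = 1 (E(a) = -⅐*(-7) = 1)
T(p) = (35 + p)/(27 + p)
√(T(E(B(6))) - 3412) = √((35 + 1)/(27 + 1) - 3412) = √(36/28 - 3412) = √((1/28)*36 - 3412) = √(9/7 - 3412) = √(-23875/7) = 5*I*√6685/7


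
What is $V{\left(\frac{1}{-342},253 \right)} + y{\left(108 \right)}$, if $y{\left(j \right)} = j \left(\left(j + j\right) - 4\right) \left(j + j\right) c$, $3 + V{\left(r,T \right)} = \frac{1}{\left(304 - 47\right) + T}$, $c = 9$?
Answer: $\frac{22700008711}{510} \approx 4.451 \cdot 10^{7}$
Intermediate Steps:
$V{\left(r,T \right)} = -3 + \frac{1}{257 + T}$ ($V{\left(r,T \right)} = -3 + \frac{1}{\left(304 - 47\right) + T} = -3 + \frac{1}{257 + T}$)
$y{\left(j \right)} = 18 j^{2} \left(-4 + 2 j\right)$ ($y{\left(j \right)} = j \left(\left(j + j\right) - 4\right) \left(j + j\right) 9 = j \left(2 j - 4\right) 2 j 9 = j \left(-4 + 2 j\right) 2 j 9 = j 2 j \left(-4 + 2 j\right) 9 = 2 j^{2} \left(-4 + 2 j\right) 9 = 18 j^{2} \left(-4 + 2 j\right)$)
$V{\left(\frac{1}{-342},253 \right)} + y{\left(108 \right)} = \frac{-770 - 759}{257 + 253} + 36 \cdot 108^{2} \left(-2 + 108\right) = \frac{-770 - 759}{510} + 36 \cdot 11664 \cdot 106 = \frac{1}{510} \left(-1529\right) + 44509824 = - \frac{1529}{510} + 44509824 = \frac{22700008711}{510}$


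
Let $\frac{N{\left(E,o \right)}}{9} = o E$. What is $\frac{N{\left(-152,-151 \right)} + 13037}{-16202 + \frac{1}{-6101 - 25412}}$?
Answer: $- \frac{6920412365}{510573627} \approx -13.554$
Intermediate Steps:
$N{\left(E,o \right)} = 9 E o$ ($N{\left(E,o \right)} = 9 o E = 9 E o$)
$\frac{N{\left(-152,-151 \right)} + 13037}{-16202 + \frac{1}{-6101 - 25412}} = \frac{9 \left(-152\right) \left(-151\right) + 13037}{-16202 + \frac{1}{-6101 - 25412}} = \frac{206568 + 13037}{-16202 + \frac{1}{-31513}} = \frac{219605}{-16202 - \frac{1}{31513}} = \frac{219605}{- \frac{510573627}{31513}} = 219605 \left(- \frac{31513}{510573627}\right) = - \frac{6920412365}{510573627}$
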